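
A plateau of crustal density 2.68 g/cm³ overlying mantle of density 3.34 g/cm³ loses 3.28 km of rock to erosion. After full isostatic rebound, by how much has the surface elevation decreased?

0.648 km

Rebound u = e ρ_c/ρ_m = 3.28 km × 2.68/3.34 = 2.632 km.
Net surface drop = e − u = 3.28 km − 2.632 km = e (ρ_m − ρ_c)/ρ_m = 0.648 km.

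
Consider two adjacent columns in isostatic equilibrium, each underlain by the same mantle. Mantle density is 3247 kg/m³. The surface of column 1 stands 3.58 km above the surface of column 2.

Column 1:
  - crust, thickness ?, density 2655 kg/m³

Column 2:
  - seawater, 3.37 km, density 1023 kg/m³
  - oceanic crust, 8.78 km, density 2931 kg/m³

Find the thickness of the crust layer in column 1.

Take the compensation level at the base of the deeper column (depth z_c below the surface of column 1) and equate Σ ρ_i t_i down to z_c; mantle fills any gap and the z_c terms cancel.
Column 1: x×2655 + (z_c − 0 − x)×3247
Column 2: 3.58×0 + 3.37×1023 + 8.78×2931 + (z_c − 3.58 − 12.15)×3247
The z_c×3247 term appears on both sides and cancels. Collect the known terms of each column as K = Σ(ρt)_known − 3247 × (depth of known layers): K_1 = 0 − 3247×0 = 0; K_2 = 29181.69 − 3247×(3.58 + 12.15) = −21893.62.
Balance: K_1 − x×(3247 − 2655) = K_2, so x = (K_1 − K_2)/(3247 − 2655) = 21893.6/592 = 37 km.

37 km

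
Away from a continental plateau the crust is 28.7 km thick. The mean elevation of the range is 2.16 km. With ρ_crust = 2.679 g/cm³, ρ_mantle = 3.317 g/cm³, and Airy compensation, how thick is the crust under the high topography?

Root depth r = h ρ_c / (ρ_m − ρ_c) = 2.16 km × 2.679 / 0.638 = 9.07 km.
Total thickness = T + h + r = 28.7 km + 2.16 km + 9.07 km = 39.9 km.

39.9 km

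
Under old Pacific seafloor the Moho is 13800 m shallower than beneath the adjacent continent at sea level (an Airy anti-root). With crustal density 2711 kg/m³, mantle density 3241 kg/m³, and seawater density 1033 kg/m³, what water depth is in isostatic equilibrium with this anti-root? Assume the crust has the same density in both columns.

4360 m

Replacing a thickness d of crust by seawater at the top must be balanced by replacing crust with mantle at the base: d (ρ_c − ρ_w) = a (ρ_m − ρ_c).
d = a (ρ_m − ρ_c)/(ρ_c − ρ_w) = 13800 m × 530/1678 = 4360 m.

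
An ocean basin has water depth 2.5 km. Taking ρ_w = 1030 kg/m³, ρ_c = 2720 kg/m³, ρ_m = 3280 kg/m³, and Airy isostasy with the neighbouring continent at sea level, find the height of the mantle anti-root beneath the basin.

7.54 km

By Archimedes' principle applied to the lithosphere: replacing crust with seawater at the top is compensated by replacing crust with mantle at the base: d (ρ_c − ρ_w) = a (ρ_m − ρ_c).
a = d (ρ_c − ρ_w)/(ρ_m − ρ_c) = 2.5 km × 1690/560 = 7.54 km.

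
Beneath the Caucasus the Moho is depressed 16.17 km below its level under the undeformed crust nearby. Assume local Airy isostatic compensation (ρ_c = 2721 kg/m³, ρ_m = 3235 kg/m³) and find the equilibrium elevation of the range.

3.05 km

By Archimedes' principle applied to the lithosphere: ρ_c h = (ρ_m − ρ_c) r.
h = r (ρ_m − ρ_c) / ρ_c = 16.17 km × (3235 − 2721) / 2721 = 3.05 km.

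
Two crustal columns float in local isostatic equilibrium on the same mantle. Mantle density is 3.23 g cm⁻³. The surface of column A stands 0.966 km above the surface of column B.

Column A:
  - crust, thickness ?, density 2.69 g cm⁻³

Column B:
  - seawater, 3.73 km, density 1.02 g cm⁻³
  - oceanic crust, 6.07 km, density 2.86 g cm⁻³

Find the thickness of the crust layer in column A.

25.2 km

Take the compensation level at the base of the deeper column (depth z_c below the surface of column A) and equate Σ ρ_i t_i down to z_c; mantle fills any gap and the z_c terms cancel.
Column A: x×2.69 + (z_c − 0 − x)×3.23
Column B: 0.966×0 + 3.73×1.02 + 6.07×2.86 + (z_c − 0.966 − 9.8)×3.23
The z_c×3.23 term appears on both sides and cancels. Collect the known terms of each column as K = Σ(ρt)_known − 3.23 × (depth of known layers): K_A = 0 − 3.23×0 = 0; K_B = 21.1648 − 3.23×(0.966 + 9.8) = −13.60938.
Balance: K_A − x×(3.23 − 2.69) = K_B, so x = (K_A − K_B)/(3.23 − 2.69) = 13.6094/0.54 = 25.2 km.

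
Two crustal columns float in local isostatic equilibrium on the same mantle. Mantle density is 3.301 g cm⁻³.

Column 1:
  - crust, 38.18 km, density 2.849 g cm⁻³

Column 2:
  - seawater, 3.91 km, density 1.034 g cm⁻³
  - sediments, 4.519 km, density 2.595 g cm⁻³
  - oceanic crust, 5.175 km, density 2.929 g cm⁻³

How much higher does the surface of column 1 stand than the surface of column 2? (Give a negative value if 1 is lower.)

0.993 km

For any compensation level in the mantle, the mantle terms cancel and isostasy reduces to e = (Σt_1 − Σt_2) − (Σ(ρt)_1 − Σ(ρt)_2) / ρ_m.
Σt_1 = 38.18 km; Σt_2 = 13.604 km; Σ(ρt)_1 = 108.77482; Σ(ρt)_2 = 30.92732 (in km·g cm⁻³).
e = (38.18 − 13.604) − (108.77482 − 30.92732) / 3.301 = 0.993 km.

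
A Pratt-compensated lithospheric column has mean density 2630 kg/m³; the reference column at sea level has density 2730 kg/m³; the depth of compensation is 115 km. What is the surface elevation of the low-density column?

4.37 km

ρ_ref D = ρ (D + h) → h = D (ρ_ref − ρ)/ρ.
h = 115 km × (2730 − 2630)/2630 = 4.37 km.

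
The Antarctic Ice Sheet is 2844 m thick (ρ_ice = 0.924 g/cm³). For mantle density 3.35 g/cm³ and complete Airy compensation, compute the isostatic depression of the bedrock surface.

By Archimedes' principle applied to the lithosphere: the ice load ρ_ice t is balanced by mantle displaced below, ρ_m s.
s = t ρ_ice / ρ_m = 2844 m × 0.924/3.35 = 784 m.

784 m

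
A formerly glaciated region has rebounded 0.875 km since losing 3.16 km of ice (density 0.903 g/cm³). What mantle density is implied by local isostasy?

3.26 g/cm³

ρ_m = ρ_ice t / u = 0.903 × 3.16 km/0.875 km = 3.26 g/cm³.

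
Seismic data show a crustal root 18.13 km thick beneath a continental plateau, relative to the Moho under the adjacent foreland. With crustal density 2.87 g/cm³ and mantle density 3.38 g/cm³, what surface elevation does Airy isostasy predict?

For local isostatic compensation: ρ_c h = (ρ_m − ρ_c) r.
h = r (ρ_m − ρ_c) / ρ_c = 18.13 km × (3.38 − 2.87) / 2.87 = 3.22 km.

3.22 km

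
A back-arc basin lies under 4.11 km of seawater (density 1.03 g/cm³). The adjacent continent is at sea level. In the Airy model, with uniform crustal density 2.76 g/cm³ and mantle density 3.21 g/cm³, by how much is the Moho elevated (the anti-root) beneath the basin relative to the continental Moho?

15.8 km

For local isostatic compensation: replacing crust with seawater at the top is compensated by replacing crust with mantle at the base: d (ρ_c − ρ_w) = a (ρ_m − ρ_c).
a = d (ρ_c − ρ_w)/(ρ_m − ρ_c) = 4.11 km × 1.73/0.45 = 15.8 km.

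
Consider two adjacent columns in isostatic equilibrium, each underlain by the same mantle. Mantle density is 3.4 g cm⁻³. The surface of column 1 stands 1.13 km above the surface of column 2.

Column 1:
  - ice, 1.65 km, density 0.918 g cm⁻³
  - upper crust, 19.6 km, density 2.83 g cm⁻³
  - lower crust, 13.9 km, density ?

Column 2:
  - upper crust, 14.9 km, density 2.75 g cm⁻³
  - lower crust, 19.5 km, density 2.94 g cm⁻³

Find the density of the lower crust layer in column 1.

Take the compensation level at the base of the deeper column (depth z_c below the surface of column 1) and equate Σ ρ_i t_i down to z_c; mantle fills any gap and the z_c terms cancel.
Column 1: 1.65×0.918 + 19.6×2.83 + 13.9×ρ + (z_c − 35.15)×3.4
Column 2: 1.13×0 + 14.9×2.75 + 19.5×2.94 + (z_c − 1.13 − 34.4)×3.4
The z_c×3.4 term appears on both sides and cancels. Collect the known terms of each column as K = Σ(ρt)_known − 3.4 × (depth of known layers): K_1 = 56.9827 − 3.4×35.15 = −62.5273; K_2 = 98.305 − 3.4×(1.13 + 34.4) = −22.497.
Balance: K_1 + 13.9×ρ = K_2, so ρ = (K_2 − K_1)/13.9 = 40.0303/13.9 = 2.88 g cm⁻³.

2.88 g cm⁻³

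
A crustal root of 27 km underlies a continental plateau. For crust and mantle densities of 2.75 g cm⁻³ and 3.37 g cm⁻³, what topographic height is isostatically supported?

Isostatic balance requires: ρ_c h = (ρ_m − ρ_c) r.
h = r (ρ_m − ρ_c) / ρ_c = 27 km × (3.37 − 2.75) / 2.75 = 6.09 km.

6.09 km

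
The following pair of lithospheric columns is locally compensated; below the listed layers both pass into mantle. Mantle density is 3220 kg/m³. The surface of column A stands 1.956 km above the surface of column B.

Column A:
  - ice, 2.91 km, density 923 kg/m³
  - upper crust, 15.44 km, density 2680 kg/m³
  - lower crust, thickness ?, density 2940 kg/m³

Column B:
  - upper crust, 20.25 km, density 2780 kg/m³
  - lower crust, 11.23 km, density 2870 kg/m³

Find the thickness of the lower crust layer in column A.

Take the compensation level at the base of the deeper column (depth z_c below the surface of column A) and equate Σ ρ_i t_i down to z_c; mantle fills any gap and the z_c terms cancel.
Column A: 2.91×923 + 15.44×2680 + x×2940 + (z_c − 18.35 − x)×3220
Column B: 1.956×0 + 20.25×2780 + 11.23×2870 + (z_c − 1.956 − 31.48)×3220
The z_c×3220 term appears on both sides and cancels. Collect the known terms of each column as K = Σ(ρt)_known − 3220 × (depth of known layers): K_A = 44065.13 − 3220×18.35 = −15021.87; K_B = 88525.1 − 3220×(1.956 + 31.48) = −19138.82.
Balance: K_A − x×(3220 − 2940) = K_B, so x = (K_A − K_B)/(3220 − 2940) = 4116.95/280 = 14.7 km.

14.7 km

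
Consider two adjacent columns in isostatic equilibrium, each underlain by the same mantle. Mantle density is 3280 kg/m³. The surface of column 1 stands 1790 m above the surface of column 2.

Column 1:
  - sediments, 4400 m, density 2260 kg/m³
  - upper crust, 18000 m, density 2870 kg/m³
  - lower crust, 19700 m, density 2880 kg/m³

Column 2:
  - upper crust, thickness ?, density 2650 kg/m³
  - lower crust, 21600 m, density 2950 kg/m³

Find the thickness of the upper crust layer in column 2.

Take the compensation level at the base of the deeper column (depth z_c below the surface of column 1) and equate Σ ρ_i t_i down to z_c; mantle fills any gap and the z_c terms cancel.
Column 1: 4400×2260 + 18000×2870 + 19700×2880 + (z_c − 42100)×3280
Column 2: 1790×0 + x×2650 + 21600×2950 + (z_c − 1790 − 21600 − x)×3280
The z_c×3280 term appears on both sides and cancels. Collect the known terms of each column as K = Σ(ρt)_known − 3280 × (depth of known layers): K_1 = 118340000 − 3280×42100 = −19748000; K_2 = 63720000 − 3280×(1790 + 21600) = −12999200.
Balance: K_1 = K_2 − x×(3280 − 2650), so x = (K_2 − K_1)/(3280 − 2650) = 6748800/630 = 10700 m.

10700 m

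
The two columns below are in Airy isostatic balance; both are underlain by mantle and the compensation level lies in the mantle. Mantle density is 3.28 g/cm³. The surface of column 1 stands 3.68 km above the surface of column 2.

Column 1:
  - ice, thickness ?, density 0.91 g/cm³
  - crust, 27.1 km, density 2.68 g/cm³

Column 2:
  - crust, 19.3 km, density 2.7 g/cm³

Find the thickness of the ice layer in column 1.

Take the compensation level at the base of the deeper column (depth z_c below the surface of column 1) and equate Σ ρ_i t_i down to z_c; mantle fills any gap and the z_c terms cancel.
Column 1: x×0.91 + 27.1×2.68 + (z_c − 27.1 − x)×3.28
Column 2: 3.68×0 + 19.3×2.7 + (z_c − 3.68 − 19.3)×3.28
The z_c×3.28 term appears on both sides and cancels. Collect the known terms of each column as K = Σ(ρt)_known − 3.28 × (depth of known layers): K_1 = 72.628 − 3.28×27.1 = −16.26; K_2 = 52.11 − 3.28×(3.68 + 19.3) = −23.2644.
Balance: K_1 − x×(3.28 − 0.91) = K_2, so x = (K_1 − K_2)/(3.28 − 0.91) = 7.0044/2.37 = 2.96 km.

2.96 km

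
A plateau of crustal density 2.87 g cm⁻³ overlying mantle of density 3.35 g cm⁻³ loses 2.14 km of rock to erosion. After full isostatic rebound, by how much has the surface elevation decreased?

Rebound u = e ρ_c/ρ_m = 2.14 km × 2.87/3.35 = 1.833 km.
Net surface drop = e − u = 2.14 km − 1.833 km = e (ρ_m − ρ_c)/ρ_m = 0.307 km.

0.307 km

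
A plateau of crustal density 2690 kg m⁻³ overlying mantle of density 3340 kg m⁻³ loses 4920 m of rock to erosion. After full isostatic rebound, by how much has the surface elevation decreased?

Rebound u = e ρ_c/ρ_m = 4920 m × 2690/3340 = 3963 m.
Net surface drop = e − u = 4920 m − 3963 m = e (ρ_m − ρ_c)/ρ_m = 957 m.

957 m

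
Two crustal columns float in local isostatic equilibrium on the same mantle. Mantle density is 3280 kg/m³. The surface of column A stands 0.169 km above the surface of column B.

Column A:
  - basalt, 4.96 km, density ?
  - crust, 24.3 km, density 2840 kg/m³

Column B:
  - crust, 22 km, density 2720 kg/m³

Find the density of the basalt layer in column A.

2840 kg/m³

Take the compensation level at the base of the deeper column (depth z_c below the surface of column A) and equate Σ ρ_i t_i down to z_c; mantle fills any gap and the z_c terms cancel.
Column A: 4.96×ρ + 24.3×2840 + (z_c − 29.26)×3280
Column B: 0.169×0 + 22×2720 + (z_c − 0.169 − 22)×3280
The z_c×3280 term appears on both sides and cancels. Collect the known terms of each column as K = Σ(ρt)_known − 3280 × (depth of known layers): K_A = 69012 − 3280×29.26 = −26960.8; K_B = 59840 − 3280×(0.169 + 22) = −12874.32.
Balance: K_A + 4.96×ρ = K_B, so ρ = (K_B − K_A)/4.96 = 14086.5/4.96 = 2840 kg/m³.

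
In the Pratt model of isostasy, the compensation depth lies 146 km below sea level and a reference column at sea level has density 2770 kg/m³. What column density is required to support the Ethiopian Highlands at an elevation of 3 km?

2710 kg/m³

Pratt balance: ρ_ref D = ρ (D + h).
ρ = ρ_ref D/(D + h) = 2770 × 146 km/(146 km + 3 km) = 2710 kg/m³.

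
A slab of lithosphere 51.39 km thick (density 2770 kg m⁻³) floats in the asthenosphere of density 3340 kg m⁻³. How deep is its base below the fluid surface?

42.6 km

Draft d = t ρ_obj/ρ_fluid = 51.39 km × 2770/3340 = 42.6 km.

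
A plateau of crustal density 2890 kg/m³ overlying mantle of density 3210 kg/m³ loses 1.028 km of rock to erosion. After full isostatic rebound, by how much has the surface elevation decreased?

0.102 km

Rebound u = e ρ_c/ρ_m = 1.028 km × 2890/3210 = 0.9255 km.
Net surface drop = e − u = 1.028 km − 0.9255 km = e (ρ_m − ρ_c)/ρ_m = 0.102 km.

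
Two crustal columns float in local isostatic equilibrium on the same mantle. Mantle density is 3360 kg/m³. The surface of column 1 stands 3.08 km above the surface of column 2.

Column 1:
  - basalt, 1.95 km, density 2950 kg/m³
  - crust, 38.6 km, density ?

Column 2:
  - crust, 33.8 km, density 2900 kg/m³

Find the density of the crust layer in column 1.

2710 kg/m³

Take the compensation level at the base of the deeper column (depth z_c below the surface of column 1) and equate Σ ρ_i t_i down to z_c; mantle fills any gap and the z_c terms cancel.
Column 1: 1.95×2950 + 38.6×ρ + (z_c − 40.55)×3360
Column 2: 3.08×0 + 33.8×2900 + (z_c − 3.08 − 33.8)×3360
The z_c×3360 term appears on both sides and cancels. Collect the known terms of each column as K = Σ(ρt)_known − 3360 × (depth of known layers): K_1 = 5752.5 − 3360×40.55 = −130495.5; K_2 = 98020 − 3360×(3.08 + 33.8) = −25896.8.
Balance: K_1 + 38.6×ρ = K_2, so ρ = (K_2 − K_1)/38.6 = 104599/38.6 = 2710 kg/m³.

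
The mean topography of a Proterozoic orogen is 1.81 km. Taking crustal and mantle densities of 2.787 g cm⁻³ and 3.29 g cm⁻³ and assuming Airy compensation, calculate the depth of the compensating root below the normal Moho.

Equating mass per unit area of the two columns: the weight of the topography is balanced by the buoyancy of the root, ρ_c h = (ρ_m − ρ_c) r.
r = h · ρ_c / (ρ_m − ρ_c) = 1.81 km × 2.787 / (3.29 − 2.787) = 10 km.

10 km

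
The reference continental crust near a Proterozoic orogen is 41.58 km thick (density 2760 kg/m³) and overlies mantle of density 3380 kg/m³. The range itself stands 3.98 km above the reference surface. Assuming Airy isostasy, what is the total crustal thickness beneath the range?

63.3 km

Root depth r = h ρ_c / (ρ_m − ρ_c) = 3.98 km × 2760 / 620 = 17.72 km.
Total thickness = T + h + r = 41.58 km + 3.98 km + 17.72 km = 63.3 km.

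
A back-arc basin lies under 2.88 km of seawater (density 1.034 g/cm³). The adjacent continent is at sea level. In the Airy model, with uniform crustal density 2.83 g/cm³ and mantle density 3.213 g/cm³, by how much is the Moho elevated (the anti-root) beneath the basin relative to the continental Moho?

Equating mass per unit area of the two columns: replacing crust with seawater at the top is compensated by replacing crust with mantle at the base: d (ρ_c − ρ_w) = a (ρ_m − ρ_c).
a = d (ρ_c − ρ_w)/(ρ_m − ρ_c) = 2.88 km × 1.796/0.383 = 13.5 km.

13.5 km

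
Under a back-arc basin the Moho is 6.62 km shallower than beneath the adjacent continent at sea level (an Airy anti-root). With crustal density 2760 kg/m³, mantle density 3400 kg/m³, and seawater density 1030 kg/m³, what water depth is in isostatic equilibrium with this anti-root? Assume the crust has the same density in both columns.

2.45 km

Replacing a thickness d of crust by seawater at the top must be balanced by replacing crust with mantle at the base: d (ρ_c − ρ_w) = a (ρ_m − ρ_c).
d = a (ρ_m − ρ_c)/(ρ_c − ρ_w) = 6.62 km × 640/1730 = 2.45 km.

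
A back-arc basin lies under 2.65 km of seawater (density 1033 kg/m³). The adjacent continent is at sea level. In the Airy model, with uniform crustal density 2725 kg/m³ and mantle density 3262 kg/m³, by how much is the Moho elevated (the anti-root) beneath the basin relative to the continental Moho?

In Airy isostatic equilibrium: replacing crust with seawater at the top is compensated by replacing crust with mantle at the base: d (ρ_c − ρ_w) = a (ρ_m − ρ_c).
a = d (ρ_c − ρ_w)/(ρ_m − ρ_c) = 2.65 km × 1692/537 = 8.35 km.

8.35 km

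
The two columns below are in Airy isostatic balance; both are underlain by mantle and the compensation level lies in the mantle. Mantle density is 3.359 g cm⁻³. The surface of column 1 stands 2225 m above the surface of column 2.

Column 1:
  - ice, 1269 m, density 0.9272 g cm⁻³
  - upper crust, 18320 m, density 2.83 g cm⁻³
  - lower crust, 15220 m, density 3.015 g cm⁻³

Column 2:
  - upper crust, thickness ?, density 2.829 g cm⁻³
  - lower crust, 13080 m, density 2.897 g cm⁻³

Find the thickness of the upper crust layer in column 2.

8480 m

Take the compensation level at the base of the deeper column (depth z_c below the surface of column 1) and equate Σ ρ_i t_i down to z_c; mantle fills any gap and the z_c terms cancel.
Column 1: 1269×0.9272 + 18320×2.83 + 15220×3.015 + (z_c − 34809)×3.359
Column 2: 2225×0 + x×2.829 + 13080×2.897 + (z_c − 2225 − 13080 − x)×3.359
The z_c×3.359 term appears on both sides and cancels. Collect the known terms of each column as K = Σ(ρt)_known − 3.359 × (depth of known layers): K_1 = 98910.5168 − 3.359×34809 = −18012.9142; K_2 = 37892.76 − 3.359×(2225 + 13080) = −13516.735.
Balance: K_1 = K_2 − x×(3.359 − 2.829), so x = (K_2 − K_1)/(3.359 − 2.829) = 4496.18/0.53 = 8480 m.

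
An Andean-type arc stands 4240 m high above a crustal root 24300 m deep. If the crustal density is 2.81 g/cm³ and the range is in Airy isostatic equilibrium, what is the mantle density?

3.3 g/cm³

Airy balance: ρ_c h = (ρ_m − ρ_c) r → ρ_m = ρ_c (1 + h/r).
ρ_m = 2.81 × (1 + 4240 m/24300 m) = 3.3 g/cm³.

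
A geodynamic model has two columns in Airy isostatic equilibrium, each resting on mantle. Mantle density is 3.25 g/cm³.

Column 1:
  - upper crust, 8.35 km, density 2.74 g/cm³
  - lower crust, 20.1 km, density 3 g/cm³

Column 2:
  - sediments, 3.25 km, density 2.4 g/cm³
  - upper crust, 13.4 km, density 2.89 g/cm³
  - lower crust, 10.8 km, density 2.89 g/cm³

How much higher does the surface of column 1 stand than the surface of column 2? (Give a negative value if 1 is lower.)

For any compensation level in the mantle, the mantle terms cancel and isostasy reduces to e = (Σt_1 − Σt_2) − (Σ(ρt)_1 − Σ(ρt)_2) / ρ_m.
Σt_1 = 28.45 km; Σt_2 = 27.45 km; Σ(ρt)_1 = 83.179; Σ(ρt)_2 = 77.738 (in km·g/cm³).
e = (28.45 − 27.45) − (83.179 − 77.738) / 3.25 = −0.674 km.

−0.674 km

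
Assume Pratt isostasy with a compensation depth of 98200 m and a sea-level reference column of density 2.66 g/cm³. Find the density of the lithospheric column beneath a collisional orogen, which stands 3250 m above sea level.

Pratt balance: ρ_ref D = ρ (D + h).
ρ = ρ_ref D/(D + h) = 2.66 × 98200 m/(98200 m + 3250 m) = 2.57 g/cm³.

2.57 g/cm³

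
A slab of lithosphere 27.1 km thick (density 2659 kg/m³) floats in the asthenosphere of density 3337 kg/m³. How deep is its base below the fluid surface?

Draft d = t ρ_obj/ρ_fluid = 27.1 km × 2659/3337 = 21.6 km.

21.6 km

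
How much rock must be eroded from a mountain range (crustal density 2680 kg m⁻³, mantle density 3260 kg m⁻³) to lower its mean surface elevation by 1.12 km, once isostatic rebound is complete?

6.3 km

Net drop Δ = e − u = e − e ρ_c/ρ_m = e (ρ_m − ρ_c)/ρ_m.
e = Δ ρ_m/(ρ_m − ρ_c) = 1.12 km × 3260/580 = 6.3 km.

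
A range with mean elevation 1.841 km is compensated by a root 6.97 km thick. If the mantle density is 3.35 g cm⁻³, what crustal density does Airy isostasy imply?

2.65 g cm⁻³

ρ_c h = (ρ_m − ρ_c) r → ρ_c (h + r) = ρ_m r → ρ_c = ρ_m r / (h + r).
ρ_c = 3.35 × 6.97 km / (1.841 km + 6.97 km) = 2.65 g cm⁻³.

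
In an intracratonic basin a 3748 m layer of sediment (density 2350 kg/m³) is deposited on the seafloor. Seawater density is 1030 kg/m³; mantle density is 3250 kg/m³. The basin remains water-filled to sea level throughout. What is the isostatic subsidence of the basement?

Submarine loading: the sediment displaces seawater, and the subsidence is in turn flooded, so s (ρ_m − ρ_w) = t (ρ_sed − ρ_w).
s = 3748 m × (2350 − 1030) / (3250 − 1030) = 2230 m.

2230 m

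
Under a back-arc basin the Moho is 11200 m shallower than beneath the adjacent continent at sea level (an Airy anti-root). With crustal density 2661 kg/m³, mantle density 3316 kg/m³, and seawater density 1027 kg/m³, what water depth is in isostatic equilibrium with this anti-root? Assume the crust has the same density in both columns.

4490 m

Replacing a thickness d of crust by seawater at the top must be balanced by replacing crust with mantle at the base: d (ρ_c − ρ_w) = a (ρ_m − ρ_c).
d = a (ρ_m − ρ_c)/(ρ_c − ρ_w) = 11200 m × 655/1634 = 4490 m.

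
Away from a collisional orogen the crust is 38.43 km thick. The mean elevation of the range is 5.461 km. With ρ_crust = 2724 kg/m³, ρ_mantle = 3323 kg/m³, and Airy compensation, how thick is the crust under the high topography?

Root depth r = h ρ_c / (ρ_m − ρ_c) = 5.461 km × 2724 / 599 = 24.83 km.
Total thickness = T + h + r = 38.43 km + 5.461 km + 24.83 km = 68.7 km.

68.7 km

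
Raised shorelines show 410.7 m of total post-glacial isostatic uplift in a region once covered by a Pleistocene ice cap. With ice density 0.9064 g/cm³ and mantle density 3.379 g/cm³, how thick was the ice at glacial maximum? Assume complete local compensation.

1530 m

u = t ρ_ice/ρ_m → t = u ρ_m/ρ_ice = 410.7 m × 3.379/0.9064 = 1530 m.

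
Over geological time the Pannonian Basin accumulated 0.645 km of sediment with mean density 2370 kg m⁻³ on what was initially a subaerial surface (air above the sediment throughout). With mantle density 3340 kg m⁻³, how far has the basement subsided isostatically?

0.458 km

Subaerial load: s = t ρ_sed / ρ_m = 0.645 km × 2370/3340 = 0.458 km.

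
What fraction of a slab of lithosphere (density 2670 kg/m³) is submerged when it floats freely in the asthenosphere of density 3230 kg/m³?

0.827

Submerged fraction = ρ_obj/ρ_fluid = 2670/3230 = 0.827.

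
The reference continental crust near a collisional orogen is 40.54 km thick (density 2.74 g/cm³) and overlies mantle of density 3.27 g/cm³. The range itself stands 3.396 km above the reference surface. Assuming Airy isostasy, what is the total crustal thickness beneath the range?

Root depth r = h ρ_c / (ρ_m − ρ_c) = 3.396 km × 2.74 / 0.53 = 17.56 km.
Total thickness = T + h + r = 40.54 km + 3.396 km + 17.56 km = 61.5 km.

61.5 km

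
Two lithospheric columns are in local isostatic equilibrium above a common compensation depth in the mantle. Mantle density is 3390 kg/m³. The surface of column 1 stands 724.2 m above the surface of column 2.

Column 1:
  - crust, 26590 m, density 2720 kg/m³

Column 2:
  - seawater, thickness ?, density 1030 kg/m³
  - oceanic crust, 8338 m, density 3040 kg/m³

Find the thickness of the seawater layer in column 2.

5270 m

Take the compensation level at the base of the deeper column (depth z_c below the surface of column 1) and equate Σ ρ_i t_i down to z_c; mantle fills any gap and the z_c terms cancel.
Column 1: 26590×2720 + (z_c − 26590)×3390
Column 2: 724.2×0 + x×1030 + 8338×3040 + (z_c − 724.2 − 8338 − x)×3390
The z_c×3390 term appears on both sides and cancels. Collect the known terms of each column as K = Σ(ρt)_known − 3390 × (depth of known layers): K_1 = 72324800 − 3390×26590 = −17815300; K_2 = 25347520 − 3390×(724.2 + 8338) = −5373338.
Balance: K_1 = K_2 − x×(3390 − 1030), so x = (K_2 − K_1)/(3390 − 1030) = 12442000/2360 = 5270 m.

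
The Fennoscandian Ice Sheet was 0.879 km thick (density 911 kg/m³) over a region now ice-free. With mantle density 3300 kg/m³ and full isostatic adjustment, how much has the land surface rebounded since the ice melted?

Removing the load lets mantle flow back in; uplift u satisfies ρ_ice t = ρ_m u.
u = t ρ_ice/ρ_m = 0.879 km × 911/3300 = 0.243 km.

0.243 km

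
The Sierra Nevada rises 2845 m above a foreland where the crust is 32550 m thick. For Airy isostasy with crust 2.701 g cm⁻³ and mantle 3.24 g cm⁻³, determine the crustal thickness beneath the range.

49700 m

Root depth r = h ρ_c / (ρ_m − ρ_c) = 2845 m × 2.701 / 0.539 = 14260 m.
Total thickness = T + h + r = 32550 m + 2845 m + 14260 m = 49700 m.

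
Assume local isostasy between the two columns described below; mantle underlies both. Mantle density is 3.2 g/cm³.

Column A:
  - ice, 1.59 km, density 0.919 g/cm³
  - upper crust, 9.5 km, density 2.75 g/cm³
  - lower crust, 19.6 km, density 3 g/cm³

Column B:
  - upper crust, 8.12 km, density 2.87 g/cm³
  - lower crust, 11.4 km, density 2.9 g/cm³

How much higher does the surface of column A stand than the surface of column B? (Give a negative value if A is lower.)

For any compensation level in the mantle, the mantle terms cancel and isostasy reduces to e = (Σt_A − Σt_B) − (Σ(ρt)_A − Σ(ρt)_B) / ρ_m.
Σt_A = 30.69 km; Σt_B = 19.52 km; Σ(ρt)_A = 86.38621; Σ(ρt)_B = 56.3644 (in km·g/cm³).
e = (30.69 − 19.52) − (86.38621 − 56.3644) / 3.2 = 1.79 km.

1.79 km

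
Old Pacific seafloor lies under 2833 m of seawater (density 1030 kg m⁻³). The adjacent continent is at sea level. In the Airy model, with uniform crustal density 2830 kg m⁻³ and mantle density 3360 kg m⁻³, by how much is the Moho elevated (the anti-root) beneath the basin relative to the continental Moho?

In Airy isostatic equilibrium: replacing crust with seawater at the top is compensated by replacing crust with mantle at the base: d (ρ_c − ρ_w) = a (ρ_m − ρ_c).
a = d (ρ_c − ρ_w)/(ρ_m − ρ_c) = 2833 m × 1800/530 = 9620 m.

9620 m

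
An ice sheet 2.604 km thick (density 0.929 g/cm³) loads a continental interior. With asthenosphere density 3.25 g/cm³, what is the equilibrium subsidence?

0.744 km

For local isostatic compensation: the ice load ρ_ice t is balanced by mantle displaced below, ρ_m s.
s = t ρ_ice / ρ_m = 2.604 km × 0.929/3.25 = 0.744 km.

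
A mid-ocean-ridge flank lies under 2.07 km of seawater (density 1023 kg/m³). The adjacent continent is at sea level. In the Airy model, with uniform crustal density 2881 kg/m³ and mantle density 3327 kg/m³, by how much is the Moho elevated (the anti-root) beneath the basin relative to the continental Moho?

8.62 km

Equating mass per unit area of the two columns: replacing crust with seawater at the top is compensated by replacing crust with mantle at the base: d (ρ_c − ρ_w) = a (ρ_m − ρ_c).
a = d (ρ_c − ρ_w)/(ρ_m − ρ_c) = 2.07 km × 1858/446 = 8.62 km.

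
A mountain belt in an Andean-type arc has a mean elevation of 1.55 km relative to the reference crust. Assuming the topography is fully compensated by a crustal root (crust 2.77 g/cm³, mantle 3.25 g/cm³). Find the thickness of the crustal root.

8.94 km

In Airy isostatic equilibrium: the weight of the topography is balanced by the buoyancy of the root, ρ_c h = (ρ_m − ρ_c) r.
r = h · ρ_c / (ρ_m − ρ_c) = 1.55 km × 2.77 / (3.25 − 2.77) = 8.94 km.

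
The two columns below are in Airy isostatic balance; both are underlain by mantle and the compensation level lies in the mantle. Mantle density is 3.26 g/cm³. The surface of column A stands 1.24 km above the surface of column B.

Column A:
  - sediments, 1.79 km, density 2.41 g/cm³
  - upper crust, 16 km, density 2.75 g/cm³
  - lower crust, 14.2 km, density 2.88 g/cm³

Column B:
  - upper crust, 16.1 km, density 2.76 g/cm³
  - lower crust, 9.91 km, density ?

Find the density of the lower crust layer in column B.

2.96 g/cm³

Take the compensation level at the base of the deeper column (depth z_c below the surface of column A) and equate Σ ρ_i t_i down to z_c; mantle fills any gap and the z_c terms cancel.
Column A: 1.79×2.41 + 16×2.75 + 14.2×2.88 + (z_c − 31.99)×3.26
Column B: 1.24×0 + 16.1×2.76 + 9.91×ρ + (z_c − 1.24 − 26.01)×3.26
The z_c×3.26 term appears on both sides and cancels. Collect the known terms of each column as K = Σ(ρt)_known − 3.26 × (depth of known layers): K_A = 89.2099 − 3.26×31.99 = −15.0775; K_B = 44.436 − 3.26×(1.24 + 26.01) = −44.399.
Balance: K_A = K_B + 9.91×ρ, so ρ = (K_A − K_B)/9.91 = 29.3215/9.91 = 2.96 g/cm³.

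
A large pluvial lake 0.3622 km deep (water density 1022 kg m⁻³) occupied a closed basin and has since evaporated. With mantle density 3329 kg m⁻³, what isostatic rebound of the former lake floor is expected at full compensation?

u = d ρ_w/ρ_m = 0.3622 km × 1022/3329 = 0.111 km.

0.111 km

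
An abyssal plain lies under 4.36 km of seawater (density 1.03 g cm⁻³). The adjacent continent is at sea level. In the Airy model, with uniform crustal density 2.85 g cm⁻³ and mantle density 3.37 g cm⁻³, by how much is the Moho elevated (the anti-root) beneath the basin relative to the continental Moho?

15.3 km

Isostatic balance requires: replacing crust with seawater at the top is compensated by replacing crust with mantle at the base: d (ρ_c − ρ_w) = a (ρ_m − ρ_c).
a = d (ρ_c − ρ_w)/(ρ_m − ρ_c) = 4.36 km × 1.82/0.52 = 15.3 km.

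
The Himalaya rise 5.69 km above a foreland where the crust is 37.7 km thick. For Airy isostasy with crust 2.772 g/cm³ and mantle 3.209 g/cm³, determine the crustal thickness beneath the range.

Root depth r = h ρ_c / (ρ_m − ρ_c) = 5.69 km × 2.772 / 0.437 = 36.09 km.
Total thickness = T + h + r = 37.7 km + 5.69 km + 36.09 km = 79.5 km.

79.5 km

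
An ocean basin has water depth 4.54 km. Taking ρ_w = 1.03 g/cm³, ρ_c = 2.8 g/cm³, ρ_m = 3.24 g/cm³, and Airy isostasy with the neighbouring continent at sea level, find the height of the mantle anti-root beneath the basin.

Isostatic balance requires: replacing crust with seawater at the top is compensated by replacing crust with mantle at the base: d (ρ_c − ρ_w) = a (ρ_m − ρ_c).
a = d (ρ_c − ρ_w)/(ρ_m − ρ_c) = 4.54 km × 1.77/0.44 = 18.3 km.

18.3 km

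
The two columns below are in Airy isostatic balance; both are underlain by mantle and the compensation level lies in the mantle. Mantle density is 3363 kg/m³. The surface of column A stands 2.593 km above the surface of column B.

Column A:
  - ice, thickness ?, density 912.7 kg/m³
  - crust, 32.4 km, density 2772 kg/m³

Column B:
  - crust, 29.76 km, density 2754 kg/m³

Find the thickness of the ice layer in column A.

3.14 km

Take the compensation level at the base of the deeper column (depth z_c below the surface of column A) and equate Σ ρ_i t_i down to z_c; mantle fills any gap and the z_c terms cancel.
Column A: x×912.7 + 32.4×2772 + (z_c − 32.4 − x)×3363
Column B: 2.593×0 + 29.76×2754 + (z_c − 2.593 − 29.76)×3363
The z_c×3363 term appears on both sides and cancels. Collect the known terms of each column as K = Σ(ρt)_known − 3363 × (depth of known layers): K_A = 89812.8 − 3363×32.4 = −19148.4; K_B = 81959.04 − 3363×(2.593 + 29.76) = −26844.099.
Balance: K_A − x×(3363 − 912.7) = K_B, so x = (K_A − K_B)/(3363 − 912.7) = 7695.7/2450.3 = 3.14 km.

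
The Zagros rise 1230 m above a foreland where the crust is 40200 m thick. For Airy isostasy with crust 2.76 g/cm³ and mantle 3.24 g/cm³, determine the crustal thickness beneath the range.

48500 m

Root depth r = h ρ_c / (ρ_m − ρ_c) = 1230 m × 2.76 / 0.48 = 7072 m.
Total thickness = T + h + r = 40200 m + 1230 m + 7072 m = 48500 m.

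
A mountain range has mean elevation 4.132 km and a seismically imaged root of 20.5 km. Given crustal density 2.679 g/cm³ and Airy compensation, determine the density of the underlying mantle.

3.22 g/cm³

Airy balance: ρ_c h = (ρ_m − ρ_c) r → ρ_m = ρ_c (1 + h/r).
ρ_m = 2.679 × (1 + 4.132 km/20.5 km) = 3.22 g/cm³.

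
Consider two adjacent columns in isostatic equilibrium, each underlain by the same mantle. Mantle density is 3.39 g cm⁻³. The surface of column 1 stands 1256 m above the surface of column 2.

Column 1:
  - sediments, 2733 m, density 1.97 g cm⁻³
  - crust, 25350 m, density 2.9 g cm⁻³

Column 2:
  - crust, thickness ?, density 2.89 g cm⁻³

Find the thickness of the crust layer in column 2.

Take the compensation level at the base of the deeper column (depth z_c below the surface of column 1) and equate Σ ρ_i t_i down to z_c; mantle fills any gap and the z_c terms cancel.
Column 1: 2733×1.97 + 25350×2.9 + (z_c − 28083)×3.39
Column 2: 1256×0 + x×2.89 + (z_c − 1256 − 0 − x)×3.39
The z_c×3.39 term appears on both sides and cancels. Collect the known terms of each column as K = Σ(ρt)_known − 3.39 × (depth of known layers): K_1 = 78899.01 − 3.39×28083 = −16302.36; K_2 = 0 − 3.39×(1256 + 0) = −4257.84.
Balance: K_1 = K_2 − x×(3.39 − 2.89), so x = (K_2 − K_1)/(3.39 − 2.89) = 12044.5/0.5 = 24100 m.

24100 m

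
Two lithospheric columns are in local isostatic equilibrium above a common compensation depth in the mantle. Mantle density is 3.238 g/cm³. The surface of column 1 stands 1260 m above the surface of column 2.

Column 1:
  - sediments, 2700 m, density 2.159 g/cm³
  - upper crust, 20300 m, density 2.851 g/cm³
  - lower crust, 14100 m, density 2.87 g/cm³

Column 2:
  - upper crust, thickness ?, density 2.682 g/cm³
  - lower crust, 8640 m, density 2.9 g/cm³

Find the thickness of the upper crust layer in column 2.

16100 m

Take the compensation level at the base of the deeper column (depth z_c below the surface of column 1) and equate Σ ρ_i t_i down to z_c; mantle fills any gap and the z_c terms cancel.
Column 1: 2700×2.159 + 20300×2.851 + 14100×2.87 + (z_c − 37100)×3.238
Column 2: 1260×0 + x×2.682 + 8640×2.9 + (z_c − 1260 − 8640 − x)×3.238
The z_c×3.238 term appears on both sides and cancels. Collect the known terms of each column as K = Σ(ρt)_known − 3.238 × (depth of known layers): K_1 = 104171.6 − 3.238×37100 = −15958.2; K_2 = 25056 − 3.238×(1260 + 8640) = −7000.2.
Balance: K_1 = K_2 − x×(3.238 − 2.682), so x = (K_2 − K_1)/(3.238 − 2.682) = 8958/0.556 = 16100 m.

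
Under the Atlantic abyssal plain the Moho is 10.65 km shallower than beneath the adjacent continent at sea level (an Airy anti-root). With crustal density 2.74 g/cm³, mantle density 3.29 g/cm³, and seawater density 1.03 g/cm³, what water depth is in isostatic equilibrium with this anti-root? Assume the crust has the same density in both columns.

3.43 km

Replacing a thickness d of crust by seawater at the top must be balanced by replacing crust with mantle at the base: d (ρ_c − ρ_w) = a (ρ_m − ρ_c).
d = a (ρ_m − ρ_c)/(ρ_c − ρ_w) = 10.65 km × 0.55/1.71 = 3.43 km.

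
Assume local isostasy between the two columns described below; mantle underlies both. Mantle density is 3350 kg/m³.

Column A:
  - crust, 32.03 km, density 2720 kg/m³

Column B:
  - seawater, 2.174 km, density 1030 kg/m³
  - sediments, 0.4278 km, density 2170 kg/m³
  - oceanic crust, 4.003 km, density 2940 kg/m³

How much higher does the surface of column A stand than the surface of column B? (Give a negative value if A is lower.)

For any compensation level in the mantle, the mantle terms cancel and isostasy reduces to e = (Σt_A − Σt_B) − (Σ(ρt)_A − Σ(ρt)_B) / ρ_m.
Σt_A = 32.03 km; Σt_B = 6.6048 km; Σ(ρt)_A = 87121.6; Σ(ρt)_B = 14936.366 (in km·kg/m³).
e = (32.03 − 6.6048) − (87121.6 − 14936.366) / 3350 = 3.88 km.

3.88 km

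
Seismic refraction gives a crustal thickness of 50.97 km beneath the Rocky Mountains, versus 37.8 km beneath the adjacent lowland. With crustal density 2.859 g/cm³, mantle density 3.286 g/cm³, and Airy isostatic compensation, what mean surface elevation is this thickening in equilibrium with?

1.71 km

Excess crust Δ = 50.97 km − 37.8 km = 13.17 km, split between elevation h and root r with h + r = Δ.
Airy balance ρ_c h = (ρ_m − ρ_c) r gives r = h ρ_c/(ρ_m − ρ_c), so h (1 + ρ_c/(ρ_m − ρ_c)) = Δ, i.e. h = Δ (ρ_m − ρ_c)/ρ_m.
h = 13.17 km × 0.427/3.286 = 1.71 km.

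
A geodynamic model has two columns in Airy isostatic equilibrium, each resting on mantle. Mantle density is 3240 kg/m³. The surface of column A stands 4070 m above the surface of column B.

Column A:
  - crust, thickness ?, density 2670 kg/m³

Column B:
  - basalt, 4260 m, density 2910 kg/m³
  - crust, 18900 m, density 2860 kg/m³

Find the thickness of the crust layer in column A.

38200 m

Take the compensation level at the base of the deeper column (depth z_c below the surface of column A) and equate Σ ρ_i t_i down to z_c; mantle fills any gap and the z_c terms cancel.
Column A: x×2670 + (z_c − 0 − x)×3240
Column B: 4070×0 + 4260×2910 + 18900×2860 + (z_c − 4070 − 23160)×3240
The z_c×3240 term appears on both sides and cancels. Collect the known terms of each column as K = Σ(ρt)_known − 3240 × (depth of known layers): K_A = 0 − 3240×0 = 0; K_B = 66450600 − 3240×(4070 + 23160) = −21774600.
Balance: K_A − x×(3240 − 2670) = K_B, so x = (K_A − K_B)/(3240 − 2670) = 21774600/570 = 38200 m.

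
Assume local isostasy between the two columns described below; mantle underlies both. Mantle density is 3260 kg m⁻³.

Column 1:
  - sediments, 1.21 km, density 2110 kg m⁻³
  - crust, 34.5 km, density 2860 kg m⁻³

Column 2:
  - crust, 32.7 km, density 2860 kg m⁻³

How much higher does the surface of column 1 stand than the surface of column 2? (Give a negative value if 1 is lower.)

0.648 km

For any compensation level in the mantle, the mantle terms cancel and isostasy reduces to e = (Σt_1 − Σt_2) − (Σ(ρt)_1 − Σ(ρt)_2) / ρ_m.
Σt_1 = 35.71 km; Σt_2 = 32.7 km; Σ(ρt)_1 = 101223.1; Σ(ρt)_2 = 93522 (in km·kg m⁻³).
e = (35.71 − 32.7) − (101223.1 − 93522) / 3260 = 0.648 km.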